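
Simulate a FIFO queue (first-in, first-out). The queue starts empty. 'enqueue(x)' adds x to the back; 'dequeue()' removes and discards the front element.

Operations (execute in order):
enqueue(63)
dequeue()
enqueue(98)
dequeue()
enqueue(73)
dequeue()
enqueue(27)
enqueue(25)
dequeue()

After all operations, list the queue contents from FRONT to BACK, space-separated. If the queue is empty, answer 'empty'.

Answer: 25

Derivation:
enqueue(63): [63]
dequeue(): []
enqueue(98): [98]
dequeue(): []
enqueue(73): [73]
dequeue(): []
enqueue(27): [27]
enqueue(25): [27, 25]
dequeue(): [25]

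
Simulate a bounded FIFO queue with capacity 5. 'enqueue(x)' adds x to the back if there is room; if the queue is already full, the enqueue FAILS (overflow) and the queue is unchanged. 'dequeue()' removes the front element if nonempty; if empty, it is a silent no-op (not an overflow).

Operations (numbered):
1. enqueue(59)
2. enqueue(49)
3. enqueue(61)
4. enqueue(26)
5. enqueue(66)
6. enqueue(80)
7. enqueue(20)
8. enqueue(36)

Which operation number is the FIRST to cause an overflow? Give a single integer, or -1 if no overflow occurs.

Answer: 6

Derivation:
1. enqueue(59): size=1
2. enqueue(49): size=2
3. enqueue(61): size=3
4. enqueue(26): size=4
5. enqueue(66): size=5
6. enqueue(80): size=5=cap → OVERFLOW (fail)
7. enqueue(20): size=5=cap → OVERFLOW (fail)
8. enqueue(36): size=5=cap → OVERFLOW (fail)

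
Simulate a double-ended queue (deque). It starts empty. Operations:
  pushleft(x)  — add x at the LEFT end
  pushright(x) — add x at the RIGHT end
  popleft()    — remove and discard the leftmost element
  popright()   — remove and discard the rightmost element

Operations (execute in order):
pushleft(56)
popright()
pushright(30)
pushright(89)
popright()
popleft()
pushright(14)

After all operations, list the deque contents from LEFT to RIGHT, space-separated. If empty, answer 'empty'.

pushleft(56): [56]
popright(): []
pushright(30): [30]
pushright(89): [30, 89]
popright(): [30]
popleft(): []
pushright(14): [14]

Answer: 14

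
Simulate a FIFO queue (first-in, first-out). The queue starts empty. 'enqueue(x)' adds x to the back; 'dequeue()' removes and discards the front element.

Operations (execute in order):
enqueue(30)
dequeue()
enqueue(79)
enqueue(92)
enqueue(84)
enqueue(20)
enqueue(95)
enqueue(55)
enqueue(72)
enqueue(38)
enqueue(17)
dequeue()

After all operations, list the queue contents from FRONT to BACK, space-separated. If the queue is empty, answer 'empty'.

Answer: 92 84 20 95 55 72 38 17

Derivation:
enqueue(30): [30]
dequeue(): []
enqueue(79): [79]
enqueue(92): [79, 92]
enqueue(84): [79, 92, 84]
enqueue(20): [79, 92, 84, 20]
enqueue(95): [79, 92, 84, 20, 95]
enqueue(55): [79, 92, 84, 20, 95, 55]
enqueue(72): [79, 92, 84, 20, 95, 55, 72]
enqueue(38): [79, 92, 84, 20, 95, 55, 72, 38]
enqueue(17): [79, 92, 84, 20, 95, 55, 72, 38, 17]
dequeue(): [92, 84, 20, 95, 55, 72, 38, 17]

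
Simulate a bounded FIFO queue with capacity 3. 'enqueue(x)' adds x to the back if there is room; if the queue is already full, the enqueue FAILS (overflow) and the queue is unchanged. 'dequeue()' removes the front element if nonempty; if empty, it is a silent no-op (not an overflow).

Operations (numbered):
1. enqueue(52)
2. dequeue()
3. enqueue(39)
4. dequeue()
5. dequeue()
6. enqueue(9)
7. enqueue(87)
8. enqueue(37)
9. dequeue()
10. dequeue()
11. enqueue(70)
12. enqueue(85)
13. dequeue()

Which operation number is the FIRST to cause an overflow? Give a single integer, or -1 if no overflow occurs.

Answer: -1

Derivation:
1. enqueue(52): size=1
2. dequeue(): size=0
3. enqueue(39): size=1
4. dequeue(): size=0
5. dequeue(): empty, no-op, size=0
6. enqueue(9): size=1
7. enqueue(87): size=2
8. enqueue(37): size=3
9. dequeue(): size=2
10. dequeue(): size=1
11. enqueue(70): size=2
12. enqueue(85): size=3
13. dequeue(): size=2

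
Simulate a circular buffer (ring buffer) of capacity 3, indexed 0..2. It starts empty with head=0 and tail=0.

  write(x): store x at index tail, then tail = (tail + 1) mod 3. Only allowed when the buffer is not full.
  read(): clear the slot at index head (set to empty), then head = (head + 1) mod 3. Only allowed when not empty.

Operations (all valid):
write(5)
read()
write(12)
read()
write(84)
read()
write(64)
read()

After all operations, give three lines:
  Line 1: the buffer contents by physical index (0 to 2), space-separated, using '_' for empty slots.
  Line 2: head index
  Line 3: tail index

Answer: _ _ _
1
1

Derivation:
write(5): buf=[5 _ _], head=0, tail=1, size=1
read(): buf=[_ _ _], head=1, tail=1, size=0
write(12): buf=[_ 12 _], head=1, tail=2, size=1
read(): buf=[_ _ _], head=2, tail=2, size=0
write(84): buf=[_ _ 84], head=2, tail=0, size=1
read(): buf=[_ _ _], head=0, tail=0, size=0
write(64): buf=[64 _ _], head=0, tail=1, size=1
read(): buf=[_ _ _], head=1, tail=1, size=0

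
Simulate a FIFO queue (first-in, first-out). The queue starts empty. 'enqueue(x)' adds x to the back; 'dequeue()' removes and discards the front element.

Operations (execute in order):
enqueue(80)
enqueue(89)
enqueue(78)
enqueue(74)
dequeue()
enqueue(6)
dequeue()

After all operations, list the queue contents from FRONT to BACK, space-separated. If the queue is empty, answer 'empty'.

Answer: 78 74 6

Derivation:
enqueue(80): [80]
enqueue(89): [80, 89]
enqueue(78): [80, 89, 78]
enqueue(74): [80, 89, 78, 74]
dequeue(): [89, 78, 74]
enqueue(6): [89, 78, 74, 6]
dequeue(): [78, 74, 6]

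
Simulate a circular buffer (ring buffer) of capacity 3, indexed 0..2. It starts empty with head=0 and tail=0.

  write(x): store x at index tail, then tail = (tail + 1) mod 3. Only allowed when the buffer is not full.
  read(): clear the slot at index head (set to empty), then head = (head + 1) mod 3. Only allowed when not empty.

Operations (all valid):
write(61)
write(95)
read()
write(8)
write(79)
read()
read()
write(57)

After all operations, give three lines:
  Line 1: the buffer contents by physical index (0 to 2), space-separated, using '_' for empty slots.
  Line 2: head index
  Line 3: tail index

Answer: 79 57 _
0
2

Derivation:
write(61): buf=[61 _ _], head=0, tail=1, size=1
write(95): buf=[61 95 _], head=0, tail=2, size=2
read(): buf=[_ 95 _], head=1, tail=2, size=1
write(8): buf=[_ 95 8], head=1, tail=0, size=2
write(79): buf=[79 95 8], head=1, tail=1, size=3
read(): buf=[79 _ 8], head=2, tail=1, size=2
read(): buf=[79 _ _], head=0, tail=1, size=1
write(57): buf=[79 57 _], head=0, tail=2, size=2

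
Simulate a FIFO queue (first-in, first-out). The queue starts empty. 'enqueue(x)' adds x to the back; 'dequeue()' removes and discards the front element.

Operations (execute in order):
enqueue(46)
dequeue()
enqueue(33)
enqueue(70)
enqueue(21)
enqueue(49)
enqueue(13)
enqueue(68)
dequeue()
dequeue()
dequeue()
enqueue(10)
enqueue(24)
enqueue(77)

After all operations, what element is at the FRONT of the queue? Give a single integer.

Answer: 49

Derivation:
enqueue(46): queue = [46]
dequeue(): queue = []
enqueue(33): queue = [33]
enqueue(70): queue = [33, 70]
enqueue(21): queue = [33, 70, 21]
enqueue(49): queue = [33, 70, 21, 49]
enqueue(13): queue = [33, 70, 21, 49, 13]
enqueue(68): queue = [33, 70, 21, 49, 13, 68]
dequeue(): queue = [70, 21, 49, 13, 68]
dequeue(): queue = [21, 49, 13, 68]
dequeue(): queue = [49, 13, 68]
enqueue(10): queue = [49, 13, 68, 10]
enqueue(24): queue = [49, 13, 68, 10, 24]
enqueue(77): queue = [49, 13, 68, 10, 24, 77]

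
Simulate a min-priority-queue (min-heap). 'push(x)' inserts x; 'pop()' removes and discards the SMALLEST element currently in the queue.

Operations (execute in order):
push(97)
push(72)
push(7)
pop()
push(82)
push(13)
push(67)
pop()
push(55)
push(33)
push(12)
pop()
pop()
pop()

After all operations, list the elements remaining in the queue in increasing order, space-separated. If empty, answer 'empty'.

Answer: 67 72 82 97

Derivation:
push(97): heap contents = [97]
push(72): heap contents = [72, 97]
push(7): heap contents = [7, 72, 97]
pop() → 7: heap contents = [72, 97]
push(82): heap contents = [72, 82, 97]
push(13): heap contents = [13, 72, 82, 97]
push(67): heap contents = [13, 67, 72, 82, 97]
pop() → 13: heap contents = [67, 72, 82, 97]
push(55): heap contents = [55, 67, 72, 82, 97]
push(33): heap contents = [33, 55, 67, 72, 82, 97]
push(12): heap contents = [12, 33, 55, 67, 72, 82, 97]
pop() → 12: heap contents = [33, 55, 67, 72, 82, 97]
pop() → 33: heap contents = [55, 67, 72, 82, 97]
pop() → 55: heap contents = [67, 72, 82, 97]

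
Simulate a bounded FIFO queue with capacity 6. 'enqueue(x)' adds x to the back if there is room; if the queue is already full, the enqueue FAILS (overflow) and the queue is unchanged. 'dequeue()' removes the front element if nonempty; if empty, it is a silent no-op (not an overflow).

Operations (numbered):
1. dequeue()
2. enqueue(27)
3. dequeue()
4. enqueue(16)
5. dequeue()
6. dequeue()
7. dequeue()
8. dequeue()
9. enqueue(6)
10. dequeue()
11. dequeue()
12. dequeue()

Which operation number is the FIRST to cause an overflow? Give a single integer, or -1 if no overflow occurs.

1. dequeue(): empty, no-op, size=0
2. enqueue(27): size=1
3. dequeue(): size=0
4. enqueue(16): size=1
5. dequeue(): size=0
6. dequeue(): empty, no-op, size=0
7. dequeue(): empty, no-op, size=0
8. dequeue(): empty, no-op, size=0
9. enqueue(6): size=1
10. dequeue(): size=0
11. dequeue(): empty, no-op, size=0
12. dequeue(): empty, no-op, size=0

Answer: -1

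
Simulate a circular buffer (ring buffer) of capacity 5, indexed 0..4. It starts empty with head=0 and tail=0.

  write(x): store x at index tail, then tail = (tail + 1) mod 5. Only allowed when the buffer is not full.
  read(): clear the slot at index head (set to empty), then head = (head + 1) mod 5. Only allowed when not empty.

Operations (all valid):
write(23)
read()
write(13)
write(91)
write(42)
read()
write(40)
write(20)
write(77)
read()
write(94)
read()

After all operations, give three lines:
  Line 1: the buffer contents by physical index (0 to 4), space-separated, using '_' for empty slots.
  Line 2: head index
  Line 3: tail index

Answer: 20 77 94 _ 40
4
3

Derivation:
write(23): buf=[23 _ _ _ _], head=0, tail=1, size=1
read(): buf=[_ _ _ _ _], head=1, tail=1, size=0
write(13): buf=[_ 13 _ _ _], head=1, tail=2, size=1
write(91): buf=[_ 13 91 _ _], head=1, tail=3, size=2
write(42): buf=[_ 13 91 42 _], head=1, tail=4, size=3
read(): buf=[_ _ 91 42 _], head=2, tail=4, size=2
write(40): buf=[_ _ 91 42 40], head=2, tail=0, size=3
write(20): buf=[20 _ 91 42 40], head=2, tail=1, size=4
write(77): buf=[20 77 91 42 40], head=2, tail=2, size=5
read(): buf=[20 77 _ 42 40], head=3, tail=2, size=4
write(94): buf=[20 77 94 42 40], head=3, tail=3, size=5
read(): buf=[20 77 94 _ 40], head=4, tail=3, size=4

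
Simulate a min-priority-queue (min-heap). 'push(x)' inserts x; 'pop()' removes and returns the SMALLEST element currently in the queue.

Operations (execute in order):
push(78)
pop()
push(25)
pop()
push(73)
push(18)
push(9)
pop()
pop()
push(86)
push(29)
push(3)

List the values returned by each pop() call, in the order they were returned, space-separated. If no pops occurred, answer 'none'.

push(78): heap contents = [78]
pop() → 78: heap contents = []
push(25): heap contents = [25]
pop() → 25: heap contents = []
push(73): heap contents = [73]
push(18): heap contents = [18, 73]
push(9): heap contents = [9, 18, 73]
pop() → 9: heap contents = [18, 73]
pop() → 18: heap contents = [73]
push(86): heap contents = [73, 86]
push(29): heap contents = [29, 73, 86]
push(3): heap contents = [3, 29, 73, 86]

Answer: 78 25 9 18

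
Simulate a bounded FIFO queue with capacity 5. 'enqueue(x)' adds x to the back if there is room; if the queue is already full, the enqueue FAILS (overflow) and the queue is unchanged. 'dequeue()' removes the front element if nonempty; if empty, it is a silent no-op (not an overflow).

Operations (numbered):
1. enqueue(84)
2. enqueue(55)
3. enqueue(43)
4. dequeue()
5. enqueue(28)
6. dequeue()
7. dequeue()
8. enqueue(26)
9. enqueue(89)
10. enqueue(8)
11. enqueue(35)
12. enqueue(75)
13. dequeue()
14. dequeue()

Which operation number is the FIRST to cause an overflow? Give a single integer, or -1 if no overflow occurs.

1. enqueue(84): size=1
2. enqueue(55): size=2
3. enqueue(43): size=3
4. dequeue(): size=2
5. enqueue(28): size=3
6. dequeue(): size=2
7. dequeue(): size=1
8. enqueue(26): size=2
9. enqueue(89): size=3
10. enqueue(8): size=4
11. enqueue(35): size=5
12. enqueue(75): size=5=cap → OVERFLOW (fail)
13. dequeue(): size=4
14. dequeue(): size=3

Answer: 12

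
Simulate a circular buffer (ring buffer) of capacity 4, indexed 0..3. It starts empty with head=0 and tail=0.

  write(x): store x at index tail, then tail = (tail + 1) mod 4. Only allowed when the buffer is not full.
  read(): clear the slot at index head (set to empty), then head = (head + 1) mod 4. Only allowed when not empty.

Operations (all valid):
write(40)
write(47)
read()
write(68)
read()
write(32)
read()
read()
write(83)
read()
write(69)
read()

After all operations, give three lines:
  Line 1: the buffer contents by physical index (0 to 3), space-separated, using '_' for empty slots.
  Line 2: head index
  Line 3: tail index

write(40): buf=[40 _ _ _], head=0, tail=1, size=1
write(47): buf=[40 47 _ _], head=0, tail=2, size=2
read(): buf=[_ 47 _ _], head=1, tail=2, size=1
write(68): buf=[_ 47 68 _], head=1, tail=3, size=2
read(): buf=[_ _ 68 _], head=2, tail=3, size=1
write(32): buf=[_ _ 68 32], head=2, tail=0, size=2
read(): buf=[_ _ _ 32], head=3, tail=0, size=1
read(): buf=[_ _ _ _], head=0, tail=0, size=0
write(83): buf=[83 _ _ _], head=0, tail=1, size=1
read(): buf=[_ _ _ _], head=1, tail=1, size=0
write(69): buf=[_ 69 _ _], head=1, tail=2, size=1
read(): buf=[_ _ _ _], head=2, tail=2, size=0

Answer: _ _ _ _
2
2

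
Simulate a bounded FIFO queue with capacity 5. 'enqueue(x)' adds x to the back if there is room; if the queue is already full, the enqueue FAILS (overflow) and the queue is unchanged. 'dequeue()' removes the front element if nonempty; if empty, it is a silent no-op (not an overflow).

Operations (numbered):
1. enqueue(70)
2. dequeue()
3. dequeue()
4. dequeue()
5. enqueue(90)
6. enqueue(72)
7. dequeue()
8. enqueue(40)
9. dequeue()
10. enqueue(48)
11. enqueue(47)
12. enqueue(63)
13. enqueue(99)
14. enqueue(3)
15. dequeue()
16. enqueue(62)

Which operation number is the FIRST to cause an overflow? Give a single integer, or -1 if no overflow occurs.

Answer: 14

Derivation:
1. enqueue(70): size=1
2. dequeue(): size=0
3. dequeue(): empty, no-op, size=0
4. dequeue(): empty, no-op, size=0
5. enqueue(90): size=1
6. enqueue(72): size=2
7. dequeue(): size=1
8. enqueue(40): size=2
9. dequeue(): size=1
10. enqueue(48): size=2
11. enqueue(47): size=3
12. enqueue(63): size=4
13. enqueue(99): size=5
14. enqueue(3): size=5=cap → OVERFLOW (fail)
15. dequeue(): size=4
16. enqueue(62): size=5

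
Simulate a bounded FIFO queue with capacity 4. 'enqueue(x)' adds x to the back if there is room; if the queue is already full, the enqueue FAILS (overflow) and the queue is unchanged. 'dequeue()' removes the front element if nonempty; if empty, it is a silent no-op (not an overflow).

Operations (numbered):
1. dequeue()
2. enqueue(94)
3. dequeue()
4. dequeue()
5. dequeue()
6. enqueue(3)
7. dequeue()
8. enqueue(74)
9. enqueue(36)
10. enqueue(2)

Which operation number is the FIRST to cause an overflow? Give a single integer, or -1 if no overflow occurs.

1. dequeue(): empty, no-op, size=0
2. enqueue(94): size=1
3. dequeue(): size=0
4. dequeue(): empty, no-op, size=0
5. dequeue(): empty, no-op, size=0
6. enqueue(3): size=1
7. dequeue(): size=0
8. enqueue(74): size=1
9. enqueue(36): size=2
10. enqueue(2): size=3

Answer: -1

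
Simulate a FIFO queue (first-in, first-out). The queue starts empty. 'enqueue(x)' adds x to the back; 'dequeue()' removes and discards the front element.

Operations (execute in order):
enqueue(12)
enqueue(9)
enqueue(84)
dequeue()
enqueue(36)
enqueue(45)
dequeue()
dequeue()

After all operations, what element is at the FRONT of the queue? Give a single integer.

enqueue(12): queue = [12]
enqueue(9): queue = [12, 9]
enqueue(84): queue = [12, 9, 84]
dequeue(): queue = [9, 84]
enqueue(36): queue = [9, 84, 36]
enqueue(45): queue = [9, 84, 36, 45]
dequeue(): queue = [84, 36, 45]
dequeue(): queue = [36, 45]

Answer: 36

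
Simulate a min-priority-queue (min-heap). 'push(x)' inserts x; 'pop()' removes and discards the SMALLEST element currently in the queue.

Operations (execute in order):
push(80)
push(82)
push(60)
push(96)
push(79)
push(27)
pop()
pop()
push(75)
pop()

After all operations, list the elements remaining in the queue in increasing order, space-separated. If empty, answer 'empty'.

push(80): heap contents = [80]
push(82): heap contents = [80, 82]
push(60): heap contents = [60, 80, 82]
push(96): heap contents = [60, 80, 82, 96]
push(79): heap contents = [60, 79, 80, 82, 96]
push(27): heap contents = [27, 60, 79, 80, 82, 96]
pop() → 27: heap contents = [60, 79, 80, 82, 96]
pop() → 60: heap contents = [79, 80, 82, 96]
push(75): heap contents = [75, 79, 80, 82, 96]
pop() → 75: heap contents = [79, 80, 82, 96]

Answer: 79 80 82 96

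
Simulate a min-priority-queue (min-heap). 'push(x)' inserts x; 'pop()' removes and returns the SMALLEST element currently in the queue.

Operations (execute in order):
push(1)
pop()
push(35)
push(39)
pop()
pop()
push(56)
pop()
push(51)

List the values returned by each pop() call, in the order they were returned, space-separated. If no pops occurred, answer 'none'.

push(1): heap contents = [1]
pop() → 1: heap contents = []
push(35): heap contents = [35]
push(39): heap contents = [35, 39]
pop() → 35: heap contents = [39]
pop() → 39: heap contents = []
push(56): heap contents = [56]
pop() → 56: heap contents = []
push(51): heap contents = [51]

Answer: 1 35 39 56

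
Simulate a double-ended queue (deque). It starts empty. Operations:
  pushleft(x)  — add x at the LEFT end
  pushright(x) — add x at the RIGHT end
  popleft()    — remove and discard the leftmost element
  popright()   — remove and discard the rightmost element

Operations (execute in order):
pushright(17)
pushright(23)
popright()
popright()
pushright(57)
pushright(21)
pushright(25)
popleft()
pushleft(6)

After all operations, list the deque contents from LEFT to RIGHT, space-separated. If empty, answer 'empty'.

Answer: 6 21 25

Derivation:
pushright(17): [17]
pushright(23): [17, 23]
popright(): [17]
popright(): []
pushright(57): [57]
pushright(21): [57, 21]
pushright(25): [57, 21, 25]
popleft(): [21, 25]
pushleft(6): [6, 21, 25]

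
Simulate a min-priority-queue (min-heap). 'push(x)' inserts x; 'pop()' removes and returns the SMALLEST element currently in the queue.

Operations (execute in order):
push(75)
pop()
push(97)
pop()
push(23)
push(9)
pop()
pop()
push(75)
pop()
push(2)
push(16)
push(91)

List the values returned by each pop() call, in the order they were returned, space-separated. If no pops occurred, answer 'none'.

Answer: 75 97 9 23 75

Derivation:
push(75): heap contents = [75]
pop() → 75: heap contents = []
push(97): heap contents = [97]
pop() → 97: heap contents = []
push(23): heap contents = [23]
push(9): heap contents = [9, 23]
pop() → 9: heap contents = [23]
pop() → 23: heap contents = []
push(75): heap contents = [75]
pop() → 75: heap contents = []
push(2): heap contents = [2]
push(16): heap contents = [2, 16]
push(91): heap contents = [2, 16, 91]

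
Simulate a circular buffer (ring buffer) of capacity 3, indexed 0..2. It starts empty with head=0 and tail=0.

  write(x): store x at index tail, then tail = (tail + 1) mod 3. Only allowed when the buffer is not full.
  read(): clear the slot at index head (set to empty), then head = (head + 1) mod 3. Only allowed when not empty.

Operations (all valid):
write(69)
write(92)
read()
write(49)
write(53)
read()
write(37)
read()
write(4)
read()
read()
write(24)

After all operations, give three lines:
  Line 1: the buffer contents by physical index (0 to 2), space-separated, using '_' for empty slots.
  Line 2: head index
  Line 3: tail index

Answer: 24 _ 4
2
1

Derivation:
write(69): buf=[69 _ _], head=0, tail=1, size=1
write(92): buf=[69 92 _], head=0, tail=2, size=2
read(): buf=[_ 92 _], head=1, tail=2, size=1
write(49): buf=[_ 92 49], head=1, tail=0, size=2
write(53): buf=[53 92 49], head=1, tail=1, size=3
read(): buf=[53 _ 49], head=2, tail=1, size=2
write(37): buf=[53 37 49], head=2, tail=2, size=3
read(): buf=[53 37 _], head=0, tail=2, size=2
write(4): buf=[53 37 4], head=0, tail=0, size=3
read(): buf=[_ 37 4], head=1, tail=0, size=2
read(): buf=[_ _ 4], head=2, tail=0, size=1
write(24): buf=[24 _ 4], head=2, tail=1, size=2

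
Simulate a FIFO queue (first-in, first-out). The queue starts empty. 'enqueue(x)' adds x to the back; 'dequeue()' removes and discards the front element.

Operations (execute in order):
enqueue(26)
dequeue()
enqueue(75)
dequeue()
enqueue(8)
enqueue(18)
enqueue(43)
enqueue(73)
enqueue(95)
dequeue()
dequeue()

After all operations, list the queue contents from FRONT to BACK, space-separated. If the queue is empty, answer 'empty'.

Answer: 43 73 95

Derivation:
enqueue(26): [26]
dequeue(): []
enqueue(75): [75]
dequeue(): []
enqueue(8): [8]
enqueue(18): [8, 18]
enqueue(43): [8, 18, 43]
enqueue(73): [8, 18, 43, 73]
enqueue(95): [8, 18, 43, 73, 95]
dequeue(): [18, 43, 73, 95]
dequeue(): [43, 73, 95]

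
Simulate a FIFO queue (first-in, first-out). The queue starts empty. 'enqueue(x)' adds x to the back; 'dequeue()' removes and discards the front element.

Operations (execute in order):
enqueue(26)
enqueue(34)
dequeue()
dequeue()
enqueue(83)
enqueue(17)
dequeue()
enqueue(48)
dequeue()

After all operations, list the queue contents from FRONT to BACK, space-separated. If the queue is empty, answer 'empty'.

enqueue(26): [26]
enqueue(34): [26, 34]
dequeue(): [34]
dequeue(): []
enqueue(83): [83]
enqueue(17): [83, 17]
dequeue(): [17]
enqueue(48): [17, 48]
dequeue(): [48]

Answer: 48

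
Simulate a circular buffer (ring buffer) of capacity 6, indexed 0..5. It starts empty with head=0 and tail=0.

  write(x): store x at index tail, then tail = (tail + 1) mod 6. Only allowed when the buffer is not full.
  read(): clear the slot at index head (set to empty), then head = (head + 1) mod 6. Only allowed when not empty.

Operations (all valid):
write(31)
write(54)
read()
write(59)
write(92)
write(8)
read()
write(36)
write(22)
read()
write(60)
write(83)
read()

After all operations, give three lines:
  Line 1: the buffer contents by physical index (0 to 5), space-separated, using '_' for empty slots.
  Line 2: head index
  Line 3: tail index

write(31): buf=[31 _ _ _ _ _], head=0, tail=1, size=1
write(54): buf=[31 54 _ _ _ _], head=0, tail=2, size=2
read(): buf=[_ 54 _ _ _ _], head=1, tail=2, size=1
write(59): buf=[_ 54 59 _ _ _], head=1, tail=3, size=2
write(92): buf=[_ 54 59 92 _ _], head=1, tail=4, size=3
write(8): buf=[_ 54 59 92 8 _], head=1, tail=5, size=4
read(): buf=[_ _ 59 92 8 _], head=2, tail=5, size=3
write(36): buf=[_ _ 59 92 8 36], head=2, tail=0, size=4
write(22): buf=[22 _ 59 92 8 36], head=2, tail=1, size=5
read(): buf=[22 _ _ 92 8 36], head=3, tail=1, size=4
write(60): buf=[22 60 _ 92 8 36], head=3, tail=2, size=5
write(83): buf=[22 60 83 92 8 36], head=3, tail=3, size=6
read(): buf=[22 60 83 _ 8 36], head=4, tail=3, size=5

Answer: 22 60 83 _ 8 36
4
3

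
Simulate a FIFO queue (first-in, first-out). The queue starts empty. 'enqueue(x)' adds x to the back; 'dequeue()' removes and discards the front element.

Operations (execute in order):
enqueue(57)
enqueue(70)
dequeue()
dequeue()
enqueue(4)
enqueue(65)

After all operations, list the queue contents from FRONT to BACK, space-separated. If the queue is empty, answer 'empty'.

enqueue(57): [57]
enqueue(70): [57, 70]
dequeue(): [70]
dequeue(): []
enqueue(4): [4]
enqueue(65): [4, 65]

Answer: 4 65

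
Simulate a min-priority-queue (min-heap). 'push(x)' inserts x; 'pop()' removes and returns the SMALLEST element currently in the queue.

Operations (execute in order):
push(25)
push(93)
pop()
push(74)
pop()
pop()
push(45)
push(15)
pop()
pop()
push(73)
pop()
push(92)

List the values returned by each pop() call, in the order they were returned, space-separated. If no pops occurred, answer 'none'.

push(25): heap contents = [25]
push(93): heap contents = [25, 93]
pop() → 25: heap contents = [93]
push(74): heap contents = [74, 93]
pop() → 74: heap contents = [93]
pop() → 93: heap contents = []
push(45): heap contents = [45]
push(15): heap contents = [15, 45]
pop() → 15: heap contents = [45]
pop() → 45: heap contents = []
push(73): heap contents = [73]
pop() → 73: heap contents = []
push(92): heap contents = [92]

Answer: 25 74 93 15 45 73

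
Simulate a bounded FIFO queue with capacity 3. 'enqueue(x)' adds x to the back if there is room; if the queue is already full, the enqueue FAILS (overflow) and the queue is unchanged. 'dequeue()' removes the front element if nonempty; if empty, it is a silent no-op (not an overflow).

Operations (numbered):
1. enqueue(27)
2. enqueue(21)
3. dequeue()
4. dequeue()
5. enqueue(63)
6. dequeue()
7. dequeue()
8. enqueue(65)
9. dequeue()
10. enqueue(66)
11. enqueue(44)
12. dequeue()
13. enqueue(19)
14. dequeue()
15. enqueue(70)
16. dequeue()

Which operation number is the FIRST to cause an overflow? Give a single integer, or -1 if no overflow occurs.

Answer: -1

Derivation:
1. enqueue(27): size=1
2. enqueue(21): size=2
3. dequeue(): size=1
4. dequeue(): size=0
5. enqueue(63): size=1
6. dequeue(): size=0
7. dequeue(): empty, no-op, size=0
8. enqueue(65): size=1
9. dequeue(): size=0
10. enqueue(66): size=1
11. enqueue(44): size=2
12. dequeue(): size=1
13. enqueue(19): size=2
14. dequeue(): size=1
15. enqueue(70): size=2
16. dequeue(): size=1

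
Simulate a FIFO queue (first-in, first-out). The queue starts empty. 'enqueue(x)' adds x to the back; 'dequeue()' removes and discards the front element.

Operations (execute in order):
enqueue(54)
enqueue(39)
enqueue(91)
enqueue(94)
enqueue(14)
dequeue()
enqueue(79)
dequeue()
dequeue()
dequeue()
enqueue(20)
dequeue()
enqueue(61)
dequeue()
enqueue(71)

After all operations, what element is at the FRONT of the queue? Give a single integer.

enqueue(54): queue = [54]
enqueue(39): queue = [54, 39]
enqueue(91): queue = [54, 39, 91]
enqueue(94): queue = [54, 39, 91, 94]
enqueue(14): queue = [54, 39, 91, 94, 14]
dequeue(): queue = [39, 91, 94, 14]
enqueue(79): queue = [39, 91, 94, 14, 79]
dequeue(): queue = [91, 94, 14, 79]
dequeue(): queue = [94, 14, 79]
dequeue(): queue = [14, 79]
enqueue(20): queue = [14, 79, 20]
dequeue(): queue = [79, 20]
enqueue(61): queue = [79, 20, 61]
dequeue(): queue = [20, 61]
enqueue(71): queue = [20, 61, 71]

Answer: 20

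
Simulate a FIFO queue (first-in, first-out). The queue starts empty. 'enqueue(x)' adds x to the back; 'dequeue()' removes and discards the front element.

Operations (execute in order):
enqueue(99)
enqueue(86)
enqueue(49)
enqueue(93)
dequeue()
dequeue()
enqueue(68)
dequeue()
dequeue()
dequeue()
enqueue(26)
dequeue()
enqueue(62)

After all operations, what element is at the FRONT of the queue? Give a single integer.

enqueue(99): queue = [99]
enqueue(86): queue = [99, 86]
enqueue(49): queue = [99, 86, 49]
enqueue(93): queue = [99, 86, 49, 93]
dequeue(): queue = [86, 49, 93]
dequeue(): queue = [49, 93]
enqueue(68): queue = [49, 93, 68]
dequeue(): queue = [93, 68]
dequeue(): queue = [68]
dequeue(): queue = []
enqueue(26): queue = [26]
dequeue(): queue = []
enqueue(62): queue = [62]

Answer: 62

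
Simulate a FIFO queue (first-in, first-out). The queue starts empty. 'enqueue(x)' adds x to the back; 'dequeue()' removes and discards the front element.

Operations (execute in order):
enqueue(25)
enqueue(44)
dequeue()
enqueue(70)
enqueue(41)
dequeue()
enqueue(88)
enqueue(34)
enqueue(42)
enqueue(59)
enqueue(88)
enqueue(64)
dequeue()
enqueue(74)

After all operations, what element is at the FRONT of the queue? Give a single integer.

enqueue(25): queue = [25]
enqueue(44): queue = [25, 44]
dequeue(): queue = [44]
enqueue(70): queue = [44, 70]
enqueue(41): queue = [44, 70, 41]
dequeue(): queue = [70, 41]
enqueue(88): queue = [70, 41, 88]
enqueue(34): queue = [70, 41, 88, 34]
enqueue(42): queue = [70, 41, 88, 34, 42]
enqueue(59): queue = [70, 41, 88, 34, 42, 59]
enqueue(88): queue = [70, 41, 88, 34, 42, 59, 88]
enqueue(64): queue = [70, 41, 88, 34, 42, 59, 88, 64]
dequeue(): queue = [41, 88, 34, 42, 59, 88, 64]
enqueue(74): queue = [41, 88, 34, 42, 59, 88, 64, 74]

Answer: 41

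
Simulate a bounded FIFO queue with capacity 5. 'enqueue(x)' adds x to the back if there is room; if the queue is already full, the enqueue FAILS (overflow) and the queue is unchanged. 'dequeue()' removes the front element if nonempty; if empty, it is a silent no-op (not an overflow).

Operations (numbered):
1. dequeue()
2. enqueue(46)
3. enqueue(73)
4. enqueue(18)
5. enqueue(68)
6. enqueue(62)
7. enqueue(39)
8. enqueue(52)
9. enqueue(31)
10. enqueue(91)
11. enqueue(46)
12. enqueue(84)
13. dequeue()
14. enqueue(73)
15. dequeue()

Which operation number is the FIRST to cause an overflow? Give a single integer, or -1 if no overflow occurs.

Answer: 7

Derivation:
1. dequeue(): empty, no-op, size=0
2. enqueue(46): size=1
3. enqueue(73): size=2
4. enqueue(18): size=3
5. enqueue(68): size=4
6. enqueue(62): size=5
7. enqueue(39): size=5=cap → OVERFLOW (fail)
8. enqueue(52): size=5=cap → OVERFLOW (fail)
9. enqueue(31): size=5=cap → OVERFLOW (fail)
10. enqueue(91): size=5=cap → OVERFLOW (fail)
11. enqueue(46): size=5=cap → OVERFLOW (fail)
12. enqueue(84): size=5=cap → OVERFLOW (fail)
13. dequeue(): size=4
14. enqueue(73): size=5
15. dequeue(): size=4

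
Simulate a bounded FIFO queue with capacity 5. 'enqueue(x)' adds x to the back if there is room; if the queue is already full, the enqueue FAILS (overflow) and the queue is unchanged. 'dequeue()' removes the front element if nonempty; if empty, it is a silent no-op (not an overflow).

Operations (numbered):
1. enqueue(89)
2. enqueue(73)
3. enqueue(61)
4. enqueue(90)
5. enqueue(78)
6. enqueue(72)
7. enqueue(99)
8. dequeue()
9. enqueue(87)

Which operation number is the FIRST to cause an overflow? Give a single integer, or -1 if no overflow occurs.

1. enqueue(89): size=1
2. enqueue(73): size=2
3. enqueue(61): size=3
4. enqueue(90): size=4
5. enqueue(78): size=5
6. enqueue(72): size=5=cap → OVERFLOW (fail)
7. enqueue(99): size=5=cap → OVERFLOW (fail)
8. dequeue(): size=4
9. enqueue(87): size=5

Answer: 6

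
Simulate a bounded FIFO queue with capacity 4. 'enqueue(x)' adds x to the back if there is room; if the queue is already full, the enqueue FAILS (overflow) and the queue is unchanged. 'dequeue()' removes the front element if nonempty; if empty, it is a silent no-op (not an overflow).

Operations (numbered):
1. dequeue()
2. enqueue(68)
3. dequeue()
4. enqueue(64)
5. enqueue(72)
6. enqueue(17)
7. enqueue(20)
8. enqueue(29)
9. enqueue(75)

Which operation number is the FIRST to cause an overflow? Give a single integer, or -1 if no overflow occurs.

1. dequeue(): empty, no-op, size=0
2. enqueue(68): size=1
3. dequeue(): size=0
4. enqueue(64): size=1
5. enqueue(72): size=2
6. enqueue(17): size=3
7. enqueue(20): size=4
8. enqueue(29): size=4=cap → OVERFLOW (fail)
9. enqueue(75): size=4=cap → OVERFLOW (fail)

Answer: 8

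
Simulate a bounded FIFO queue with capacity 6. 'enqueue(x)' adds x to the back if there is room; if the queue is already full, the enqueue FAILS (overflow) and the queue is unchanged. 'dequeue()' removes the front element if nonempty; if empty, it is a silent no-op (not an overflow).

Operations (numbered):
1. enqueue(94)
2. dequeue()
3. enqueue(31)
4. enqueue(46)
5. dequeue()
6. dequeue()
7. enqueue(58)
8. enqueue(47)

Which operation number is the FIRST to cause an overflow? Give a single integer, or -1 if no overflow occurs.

1. enqueue(94): size=1
2. dequeue(): size=0
3. enqueue(31): size=1
4. enqueue(46): size=2
5. dequeue(): size=1
6. dequeue(): size=0
7. enqueue(58): size=1
8. enqueue(47): size=2

Answer: -1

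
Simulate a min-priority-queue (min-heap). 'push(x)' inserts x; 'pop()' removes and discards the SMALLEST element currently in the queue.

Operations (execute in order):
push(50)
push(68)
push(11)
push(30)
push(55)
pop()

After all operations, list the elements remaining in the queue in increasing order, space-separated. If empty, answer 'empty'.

push(50): heap contents = [50]
push(68): heap contents = [50, 68]
push(11): heap contents = [11, 50, 68]
push(30): heap contents = [11, 30, 50, 68]
push(55): heap contents = [11, 30, 50, 55, 68]
pop() → 11: heap contents = [30, 50, 55, 68]

Answer: 30 50 55 68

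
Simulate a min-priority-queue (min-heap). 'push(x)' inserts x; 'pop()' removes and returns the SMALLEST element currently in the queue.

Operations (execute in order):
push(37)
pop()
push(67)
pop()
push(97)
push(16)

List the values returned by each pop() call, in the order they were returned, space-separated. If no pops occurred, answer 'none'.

push(37): heap contents = [37]
pop() → 37: heap contents = []
push(67): heap contents = [67]
pop() → 67: heap contents = []
push(97): heap contents = [97]
push(16): heap contents = [16, 97]

Answer: 37 67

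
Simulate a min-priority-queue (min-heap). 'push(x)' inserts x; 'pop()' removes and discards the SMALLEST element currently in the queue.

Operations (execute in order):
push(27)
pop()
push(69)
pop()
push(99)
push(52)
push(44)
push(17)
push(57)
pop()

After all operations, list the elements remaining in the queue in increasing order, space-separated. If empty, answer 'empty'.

push(27): heap contents = [27]
pop() → 27: heap contents = []
push(69): heap contents = [69]
pop() → 69: heap contents = []
push(99): heap contents = [99]
push(52): heap contents = [52, 99]
push(44): heap contents = [44, 52, 99]
push(17): heap contents = [17, 44, 52, 99]
push(57): heap contents = [17, 44, 52, 57, 99]
pop() → 17: heap contents = [44, 52, 57, 99]

Answer: 44 52 57 99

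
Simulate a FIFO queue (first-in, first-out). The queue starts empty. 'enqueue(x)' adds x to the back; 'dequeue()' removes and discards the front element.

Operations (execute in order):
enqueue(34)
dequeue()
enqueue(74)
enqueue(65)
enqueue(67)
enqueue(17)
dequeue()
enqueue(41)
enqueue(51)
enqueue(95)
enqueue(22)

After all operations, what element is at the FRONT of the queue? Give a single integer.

enqueue(34): queue = [34]
dequeue(): queue = []
enqueue(74): queue = [74]
enqueue(65): queue = [74, 65]
enqueue(67): queue = [74, 65, 67]
enqueue(17): queue = [74, 65, 67, 17]
dequeue(): queue = [65, 67, 17]
enqueue(41): queue = [65, 67, 17, 41]
enqueue(51): queue = [65, 67, 17, 41, 51]
enqueue(95): queue = [65, 67, 17, 41, 51, 95]
enqueue(22): queue = [65, 67, 17, 41, 51, 95, 22]

Answer: 65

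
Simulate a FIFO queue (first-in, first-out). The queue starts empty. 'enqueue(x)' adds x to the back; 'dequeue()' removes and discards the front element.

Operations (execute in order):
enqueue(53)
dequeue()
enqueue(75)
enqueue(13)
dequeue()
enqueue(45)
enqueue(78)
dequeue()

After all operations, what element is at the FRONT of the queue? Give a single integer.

Answer: 45

Derivation:
enqueue(53): queue = [53]
dequeue(): queue = []
enqueue(75): queue = [75]
enqueue(13): queue = [75, 13]
dequeue(): queue = [13]
enqueue(45): queue = [13, 45]
enqueue(78): queue = [13, 45, 78]
dequeue(): queue = [45, 78]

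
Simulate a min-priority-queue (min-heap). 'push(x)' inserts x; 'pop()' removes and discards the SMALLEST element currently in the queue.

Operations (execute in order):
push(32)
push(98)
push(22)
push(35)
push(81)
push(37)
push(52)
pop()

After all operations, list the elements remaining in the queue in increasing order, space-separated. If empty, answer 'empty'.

push(32): heap contents = [32]
push(98): heap contents = [32, 98]
push(22): heap contents = [22, 32, 98]
push(35): heap contents = [22, 32, 35, 98]
push(81): heap contents = [22, 32, 35, 81, 98]
push(37): heap contents = [22, 32, 35, 37, 81, 98]
push(52): heap contents = [22, 32, 35, 37, 52, 81, 98]
pop() → 22: heap contents = [32, 35, 37, 52, 81, 98]

Answer: 32 35 37 52 81 98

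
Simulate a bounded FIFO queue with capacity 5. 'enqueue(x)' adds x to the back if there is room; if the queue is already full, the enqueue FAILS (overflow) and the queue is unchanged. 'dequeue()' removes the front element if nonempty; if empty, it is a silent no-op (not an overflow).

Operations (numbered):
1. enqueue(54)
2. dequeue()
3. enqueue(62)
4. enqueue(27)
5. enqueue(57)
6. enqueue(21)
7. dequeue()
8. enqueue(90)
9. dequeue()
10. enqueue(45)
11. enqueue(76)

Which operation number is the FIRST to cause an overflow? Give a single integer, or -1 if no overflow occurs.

Answer: -1

Derivation:
1. enqueue(54): size=1
2. dequeue(): size=0
3. enqueue(62): size=1
4. enqueue(27): size=2
5. enqueue(57): size=3
6. enqueue(21): size=4
7. dequeue(): size=3
8. enqueue(90): size=4
9. dequeue(): size=3
10. enqueue(45): size=4
11. enqueue(76): size=5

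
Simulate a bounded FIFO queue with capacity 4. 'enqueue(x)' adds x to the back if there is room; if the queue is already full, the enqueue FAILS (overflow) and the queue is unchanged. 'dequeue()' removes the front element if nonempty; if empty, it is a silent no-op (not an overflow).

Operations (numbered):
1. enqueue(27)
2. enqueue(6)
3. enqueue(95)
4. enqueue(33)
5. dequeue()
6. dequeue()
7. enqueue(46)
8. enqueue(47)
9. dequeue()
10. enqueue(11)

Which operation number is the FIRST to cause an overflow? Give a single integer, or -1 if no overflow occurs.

1. enqueue(27): size=1
2. enqueue(6): size=2
3. enqueue(95): size=3
4. enqueue(33): size=4
5. dequeue(): size=3
6. dequeue(): size=2
7. enqueue(46): size=3
8. enqueue(47): size=4
9. dequeue(): size=3
10. enqueue(11): size=4

Answer: -1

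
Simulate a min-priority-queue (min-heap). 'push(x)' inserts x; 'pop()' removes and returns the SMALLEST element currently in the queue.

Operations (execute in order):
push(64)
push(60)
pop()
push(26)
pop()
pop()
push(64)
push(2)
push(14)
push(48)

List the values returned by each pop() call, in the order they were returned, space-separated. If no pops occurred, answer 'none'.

Answer: 60 26 64

Derivation:
push(64): heap contents = [64]
push(60): heap contents = [60, 64]
pop() → 60: heap contents = [64]
push(26): heap contents = [26, 64]
pop() → 26: heap contents = [64]
pop() → 64: heap contents = []
push(64): heap contents = [64]
push(2): heap contents = [2, 64]
push(14): heap contents = [2, 14, 64]
push(48): heap contents = [2, 14, 48, 64]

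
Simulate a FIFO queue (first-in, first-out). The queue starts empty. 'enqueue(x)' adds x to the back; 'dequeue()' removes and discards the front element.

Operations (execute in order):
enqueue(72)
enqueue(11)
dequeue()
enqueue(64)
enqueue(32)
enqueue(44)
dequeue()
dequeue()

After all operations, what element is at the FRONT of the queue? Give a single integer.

enqueue(72): queue = [72]
enqueue(11): queue = [72, 11]
dequeue(): queue = [11]
enqueue(64): queue = [11, 64]
enqueue(32): queue = [11, 64, 32]
enqueue(44): queue = [11, 64, 32, 44]
dequeue(): queue = [64, 32, 44]
dequeue(): queue = [32, 44]

Answer: 32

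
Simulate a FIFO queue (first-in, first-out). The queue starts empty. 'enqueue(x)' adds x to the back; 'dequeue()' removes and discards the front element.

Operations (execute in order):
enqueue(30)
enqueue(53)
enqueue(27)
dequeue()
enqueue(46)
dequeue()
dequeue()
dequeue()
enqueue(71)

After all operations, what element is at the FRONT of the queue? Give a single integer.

enqueue(30): queue = [30]
enqueue(53): queue = [30, 53]
enqueue(27): queue = [30, 53, 27]
dequeue(): queue = [53, 27]
enqueue(46): queue = [53, 27, 46]
dequeue(): queue = [27, 46]
dequeue(): queue = [46]
dequeue(): queue = []
enqueue(71): queue = [71]

Answer: 71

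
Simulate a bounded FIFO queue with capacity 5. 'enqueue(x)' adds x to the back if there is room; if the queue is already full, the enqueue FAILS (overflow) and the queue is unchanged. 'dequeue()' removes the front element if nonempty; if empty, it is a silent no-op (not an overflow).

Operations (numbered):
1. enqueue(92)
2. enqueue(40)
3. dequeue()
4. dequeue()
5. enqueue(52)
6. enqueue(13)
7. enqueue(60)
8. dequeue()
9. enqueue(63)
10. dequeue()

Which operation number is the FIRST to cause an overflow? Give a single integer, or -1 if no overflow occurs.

1. enqueue(92): size=1
2. enqueue(40): size=2
3. dequeue(): size=1
4. dequeue(): size=0
5. enqueue(52): size=1
6. enqueue(13): size=2
7. enqueue(60): size=3
8. dequeue(): size=2
9. enqueue(63): size=3
10. dequeue(): size=2

Answer: -1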